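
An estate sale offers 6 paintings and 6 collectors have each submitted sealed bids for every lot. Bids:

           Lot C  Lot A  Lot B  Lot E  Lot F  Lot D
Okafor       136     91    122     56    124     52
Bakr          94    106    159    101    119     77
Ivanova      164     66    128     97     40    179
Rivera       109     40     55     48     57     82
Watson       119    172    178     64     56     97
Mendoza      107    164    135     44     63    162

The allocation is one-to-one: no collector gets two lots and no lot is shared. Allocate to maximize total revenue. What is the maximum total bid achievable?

This is a one-to-one assignment (maximum-weight bipartite matching).
Optimal: Okafor→Lot F ($124), Bakr→Lot E ($101), Ivanova→Lot D ($179), Rivera→Lot C ($109), Watson→Lot B ($178), Mendoza→Lot A ($164) — total 124+101+179+109+178+164 = $855.
Max-entry greedy (repeatedly take the single best remaining cell) gives $824, worse by 31.
Next-best assignment: Okafor→Lot F, Bakr→Lot B, Ivanova→Lot C, Rivera→Lot E, Watson→Lot A, Mendoza→Lot D = $829.

Max total: $855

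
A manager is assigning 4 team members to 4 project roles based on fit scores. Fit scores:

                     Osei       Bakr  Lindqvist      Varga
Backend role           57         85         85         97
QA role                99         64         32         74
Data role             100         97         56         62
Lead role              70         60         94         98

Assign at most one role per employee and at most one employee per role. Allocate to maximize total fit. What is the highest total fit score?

Maximum total: 387 pts

Treat this as an assignment problem: match each employee to one role.
Optimal: Osei→QA role (99 pts), Bakr→Data role (97 pts), Lindqvist→Lead role (94 pts), Varga→Backend role (97 pts) — total 99+97+94+97 = 387 pts.
Row-greedy (each employee in turn takes its best remaining role) gives 353 pts, worse by 34.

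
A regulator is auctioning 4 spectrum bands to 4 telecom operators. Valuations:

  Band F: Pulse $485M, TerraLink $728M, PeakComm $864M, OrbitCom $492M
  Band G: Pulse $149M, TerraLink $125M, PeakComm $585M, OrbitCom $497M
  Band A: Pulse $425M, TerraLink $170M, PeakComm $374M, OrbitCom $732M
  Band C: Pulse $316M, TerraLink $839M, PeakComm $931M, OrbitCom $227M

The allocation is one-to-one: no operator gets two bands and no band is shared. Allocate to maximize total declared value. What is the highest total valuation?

Maximum total: $2641M

Optimal: Pulse→Band F ($485M), TerraLink→Band C ($839M), PeakComm→Band G ($585M), OrbitCom→Band A ($732M) — total 485+839+585+732 = $2641M.
Column-greedy (each band in turn goes to its best remaining operator) gives $2625M, worse by 16.
Swapping Pulse↔OrbitCom (Pulse→Band A $425M, OrbitCom→Band F $492M) loses 300.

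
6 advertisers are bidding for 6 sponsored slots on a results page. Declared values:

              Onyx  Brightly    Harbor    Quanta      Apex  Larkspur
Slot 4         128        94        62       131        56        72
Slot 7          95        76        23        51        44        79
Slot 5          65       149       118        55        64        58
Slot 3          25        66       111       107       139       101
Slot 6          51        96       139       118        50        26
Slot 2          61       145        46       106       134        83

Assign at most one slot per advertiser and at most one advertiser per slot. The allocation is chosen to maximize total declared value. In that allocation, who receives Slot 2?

Apex receives Slot 2.

Optimal: Onyx→Slot 7 ($95), Brightly→Slot 5 ($149), Harbor→Slot 6 ($139), Quanta→Slot 4 ($131), Apex→Slot 2 ($134), Larkspur→Slot 3 ($101) — total 95+149+139+131+134+101 = $749.
Column-greedy (each slot in turn goes to its best remaining advertiser) gives $736, worse by 13.
Next-best assignment: Onyx→Slot 4, Brightly→Slot 5, Harbor→Slot 6, Quanta→Slot 2, Apex→Slot 3, Larkspur→Slot 7 = $740.
Apex's own top slot is Slot 3 ($139), but forcing Apex→Slot 3 and reassigning the rest optimally gives only $740 — worse by 9.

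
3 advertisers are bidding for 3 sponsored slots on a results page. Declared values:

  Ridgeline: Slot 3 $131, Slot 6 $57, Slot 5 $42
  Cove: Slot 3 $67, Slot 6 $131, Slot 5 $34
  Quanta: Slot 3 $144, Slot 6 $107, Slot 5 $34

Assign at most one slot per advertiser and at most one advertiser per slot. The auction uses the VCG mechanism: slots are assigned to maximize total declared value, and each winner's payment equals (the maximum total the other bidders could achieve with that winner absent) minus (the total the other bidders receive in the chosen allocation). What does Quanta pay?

Efficient allocation: Ridgeline→Slot 5 ($42), Cove→Slot 6 ($131), Quanta→Slot 3 ($144); total welfare W = $317.
Quanta receives Slot 3 at value $144, so the others get W − 144 = $173.
Without Quanta: best allocation of the remaining 2 bidders over all 3 slots is Ridgeline→Slot 3 ($131), Cove→Slot 6 ($131), total $262.
VCG payment = (others' best without Quanta) − (others' welfare with Quanta) = 262 − 173 = $89.

Quanta pays $89.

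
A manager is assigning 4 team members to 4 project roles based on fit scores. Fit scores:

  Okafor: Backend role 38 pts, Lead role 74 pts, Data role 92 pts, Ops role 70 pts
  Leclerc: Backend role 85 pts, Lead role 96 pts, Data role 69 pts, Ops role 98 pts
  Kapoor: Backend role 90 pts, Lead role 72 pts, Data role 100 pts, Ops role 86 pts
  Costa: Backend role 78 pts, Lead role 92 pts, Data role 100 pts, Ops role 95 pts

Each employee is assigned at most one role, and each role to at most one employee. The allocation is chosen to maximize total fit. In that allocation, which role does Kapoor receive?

Kapoor receives Backend role.

Optimal: Okafor→Data role (92 pts), Leclerc→Lead role (96 pts), Kapoor→Backend role (90 pts), Costa→Ops role (95 pts) — total 92+96+90+95 = 373 pts.
Max-entry greedy (repeatedly take the single best remaining cell) gives 328 pts, worse by 45.
Swapping Kapoor↔Costa (Kapoor→Ops role 86 pts, Costa→Backend role 78 pts) loses 21.
Kapoor's own top role is Data role (100 pts), but forcing Kapoor→Data role and reassigning the rest optimally gives only 354 pts — worse by 19.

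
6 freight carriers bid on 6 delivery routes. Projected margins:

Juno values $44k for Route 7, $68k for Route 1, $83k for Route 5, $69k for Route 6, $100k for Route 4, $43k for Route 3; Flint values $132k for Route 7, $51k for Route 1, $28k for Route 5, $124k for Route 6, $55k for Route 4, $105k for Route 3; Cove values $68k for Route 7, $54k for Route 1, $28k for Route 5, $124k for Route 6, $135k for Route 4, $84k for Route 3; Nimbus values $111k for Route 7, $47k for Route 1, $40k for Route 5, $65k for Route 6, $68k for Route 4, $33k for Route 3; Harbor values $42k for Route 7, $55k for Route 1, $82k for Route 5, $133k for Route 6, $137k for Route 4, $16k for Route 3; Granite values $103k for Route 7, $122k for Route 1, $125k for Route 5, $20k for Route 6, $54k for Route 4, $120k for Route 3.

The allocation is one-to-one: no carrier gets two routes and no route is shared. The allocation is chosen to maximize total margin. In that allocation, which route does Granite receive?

Granite receives Route 1.

This is a one-to-one assignment (maximum-weight bipartite matching).
Optimal: Juno→Route 5 ($83k), Flint→Route 3 ($105k), Cove→Route 4 ($135k), Nimbus→Route 7 ($111k), Harbor→Route 6 ($133k), Granite→Route 1 ($122k) — total 83+105+135+111+133+122 = $689k.
Column-greedy (each route in turn goes to its best remaining carrier) gives $638k, worse by 51.
Granite's own top route is Route 5 ($125k), but forcing Granite→Route 5 and reassigning the rest optimally gives only $677k — worse by 12.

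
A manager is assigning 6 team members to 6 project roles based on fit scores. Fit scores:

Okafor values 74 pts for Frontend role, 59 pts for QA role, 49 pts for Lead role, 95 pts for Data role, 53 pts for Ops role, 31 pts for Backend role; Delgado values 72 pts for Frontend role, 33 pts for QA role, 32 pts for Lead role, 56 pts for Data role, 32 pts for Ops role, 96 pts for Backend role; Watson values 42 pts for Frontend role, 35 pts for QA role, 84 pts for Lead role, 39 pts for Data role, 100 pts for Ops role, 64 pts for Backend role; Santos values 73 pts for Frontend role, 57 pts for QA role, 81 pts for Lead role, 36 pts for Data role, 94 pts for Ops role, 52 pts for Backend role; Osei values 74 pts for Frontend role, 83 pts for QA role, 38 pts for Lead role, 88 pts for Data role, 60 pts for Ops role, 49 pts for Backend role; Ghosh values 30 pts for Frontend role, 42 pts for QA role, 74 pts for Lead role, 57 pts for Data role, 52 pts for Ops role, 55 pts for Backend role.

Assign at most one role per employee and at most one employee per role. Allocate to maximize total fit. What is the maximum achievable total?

Maximum total: 521 pts

Optimal: Okafor→Data role (95 pts), Delgado→Backend role (96 pts), Watson→Ops role (100 pts), Santos→Frontend role (73 pts), Osei→QA role (83 pts), Ghosh→Lead role (74 pts) — total 95+96+100+73+83+74 = 521 pts.
Max-entry greedy (repeatedly take the single best remaining cell) gives 485 pts, worse by 36.
Next-best assignment: Okafor→Data role, Delgado→Backend role, Watson→Ops role, Santos→QA role, Osei→Frontend role, Ghosh→Lead role = 496 pts.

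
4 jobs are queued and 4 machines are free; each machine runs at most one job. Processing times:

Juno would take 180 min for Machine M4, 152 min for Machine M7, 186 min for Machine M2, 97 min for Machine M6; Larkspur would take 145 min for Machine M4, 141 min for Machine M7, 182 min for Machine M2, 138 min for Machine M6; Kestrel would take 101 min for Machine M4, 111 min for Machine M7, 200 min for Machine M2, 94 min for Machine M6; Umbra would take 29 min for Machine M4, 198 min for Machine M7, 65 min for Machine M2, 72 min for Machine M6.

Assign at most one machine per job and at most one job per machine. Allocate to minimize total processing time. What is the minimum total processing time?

Optimal: Juno→Machine M6 (97 min), Larkspur→Machine M7 (141 min), Kestrel→Machine M4 (101 min), Umbra→Machine M2 (65 min) — total 97+141+101+65 = 404 min.
Column-greedy (each machine in turn goes to its cheapest remaining job) gives 419 min, worse by 15.
Next-best assignment: Juno→Machine M6, Larkspur→Machine M4, Kestrel→Machine M7, Umbra→Machine M2 = 418 min.

Min total: 404 min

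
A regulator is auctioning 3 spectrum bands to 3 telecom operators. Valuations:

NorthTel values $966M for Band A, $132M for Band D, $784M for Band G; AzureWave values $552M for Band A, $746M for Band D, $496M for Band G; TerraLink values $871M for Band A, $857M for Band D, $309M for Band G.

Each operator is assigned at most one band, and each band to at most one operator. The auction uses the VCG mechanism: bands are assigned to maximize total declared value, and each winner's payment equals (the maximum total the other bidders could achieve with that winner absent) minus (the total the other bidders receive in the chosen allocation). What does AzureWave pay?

AzureWave pays $168M.

Efficient allocation: NorthTel→Band G ($784M), AzureWave→Band D ($746M), TerraLink→Band A ($871M); total welfare W = $2401M.
AzureWave receives Band D at value $746M, so the others get W − 746 = $1655M.
Without AzureWave: best allocation of the remaining 2 bidders over all 3 bands is NorthTel→Band A ($966M), TerraLink→Band D ($857M), total $1823M.
VCG payment = (others' best without AzureWave) − (others' welfare with AzureWave) = 1823 − 1655 = $168M.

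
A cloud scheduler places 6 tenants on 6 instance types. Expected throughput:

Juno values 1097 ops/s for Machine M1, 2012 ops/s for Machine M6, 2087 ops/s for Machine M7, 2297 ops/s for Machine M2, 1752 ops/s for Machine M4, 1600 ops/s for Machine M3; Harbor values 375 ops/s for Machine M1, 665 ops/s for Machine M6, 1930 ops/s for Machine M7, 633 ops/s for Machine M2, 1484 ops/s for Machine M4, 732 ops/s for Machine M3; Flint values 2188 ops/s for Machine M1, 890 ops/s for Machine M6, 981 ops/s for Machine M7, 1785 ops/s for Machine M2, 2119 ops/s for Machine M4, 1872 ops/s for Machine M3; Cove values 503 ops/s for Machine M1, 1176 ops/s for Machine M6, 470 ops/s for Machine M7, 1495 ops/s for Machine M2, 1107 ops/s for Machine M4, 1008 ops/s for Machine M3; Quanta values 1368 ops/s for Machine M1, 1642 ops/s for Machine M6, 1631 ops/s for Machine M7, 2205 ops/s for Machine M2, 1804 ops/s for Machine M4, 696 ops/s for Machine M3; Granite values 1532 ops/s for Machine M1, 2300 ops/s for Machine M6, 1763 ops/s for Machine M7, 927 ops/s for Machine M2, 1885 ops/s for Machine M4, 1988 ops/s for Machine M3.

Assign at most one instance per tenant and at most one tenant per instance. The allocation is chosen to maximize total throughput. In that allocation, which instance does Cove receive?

Optimal: Juno→Machine M2 (2297 ops/s), Harbor→Machine M7 (1930 ops/s), Flint→Machine M1 (2188 ops/s), Cove→Machine M3 (1008 ops/s), Quanta→Machine M4 (1804 ops/s), Granite→Machine M6 (2300 ops/s) — total 2297+1930+2188+1008+1804+2300 = 11527 ops/s.
Row-greedy (each tenant in turn takes its best remaining instance) gives 11383 ops/s, worse by 144.
Next-best assignment: Juno→Machine M6, Harbor→Machine M7, Flint→Machine M1, Cove→Machine M4, Quanta→Machine M2, Granite→Machine M3 = 11430 ops/s.
Cove's own top instance is Machine M2 (1495 ops/s), but forcing Cove→Machine M2 and reassigning the rest optimally gives only 11417 ops/s — worse by 110.

Cove receives Machine M3.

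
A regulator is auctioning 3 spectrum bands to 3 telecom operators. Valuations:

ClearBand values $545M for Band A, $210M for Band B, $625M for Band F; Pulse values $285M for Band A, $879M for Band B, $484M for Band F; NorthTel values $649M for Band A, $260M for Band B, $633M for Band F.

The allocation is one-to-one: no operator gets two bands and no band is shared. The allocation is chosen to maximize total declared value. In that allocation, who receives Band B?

This is the linear assignment problem.
Optimal: ClearBand→Band F ($625M), Pulse→Band B ($879M), NorthTel→Band A ($649M) — total 625+879+649 = $2153M.
Next-best assignment: ClearBand→Band A, Pulse→Band B, NorthTel→Band F = $2057M.
No other one-to-one assignment exceeds $2153M.

Pulse receives Band B.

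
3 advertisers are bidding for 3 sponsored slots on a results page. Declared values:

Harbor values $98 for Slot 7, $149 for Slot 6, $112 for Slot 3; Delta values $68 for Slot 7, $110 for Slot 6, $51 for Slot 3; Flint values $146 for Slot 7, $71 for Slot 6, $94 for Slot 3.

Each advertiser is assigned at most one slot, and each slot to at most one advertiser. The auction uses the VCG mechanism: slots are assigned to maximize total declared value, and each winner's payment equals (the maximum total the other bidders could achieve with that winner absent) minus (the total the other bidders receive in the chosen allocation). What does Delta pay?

Delta pays $37.

Efficient allocation: Harbor→Slot 3 ($112), Delta→Slot 6 ($110), Flint→Slot 7 ($146); total welfare W = $368.
Delta receives Slot 6 at value $110, so the others get W − 110 = $258.
Without Delta: best allocation of the remaining 2 bidders over all 3 slots is Harbor→Slot 6 ($149), Flint→Slot 7 ($146), total $295.
VCG payment = (others' best without Delta) − (others' welfare with Delta) = 295 − 258 = $37.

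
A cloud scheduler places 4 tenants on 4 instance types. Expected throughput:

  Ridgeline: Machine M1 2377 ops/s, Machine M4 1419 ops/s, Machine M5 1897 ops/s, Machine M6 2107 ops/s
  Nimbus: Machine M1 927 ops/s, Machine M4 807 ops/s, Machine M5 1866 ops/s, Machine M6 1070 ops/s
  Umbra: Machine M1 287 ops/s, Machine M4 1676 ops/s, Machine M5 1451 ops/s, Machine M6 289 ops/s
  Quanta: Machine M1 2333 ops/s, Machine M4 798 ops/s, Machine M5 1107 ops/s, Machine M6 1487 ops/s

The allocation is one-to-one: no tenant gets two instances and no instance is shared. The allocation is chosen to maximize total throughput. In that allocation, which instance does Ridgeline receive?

Optimal: Ridgeline→Machine M6 (2107 ops/s), Nimbus→Machine M5 (1866 ops/s), Umbra→Machine M4 (1676 ops/s), Quanta→Machine M1 (2333 ops/s) — total 2107+1866+1676+2333 = 7982 ops/s.
Row-greedy (each tenant in turn takes its best remaining instance) gives 7406 ops/s, worse by 576.
Swapping Nimbus↔Ridgeline (Nimbus→Machine M6 1070 ops/s, Ridgeline→Machine M5 1897 ops/s) loses 1006.
Ridgeline's own top instance is Machine M1 (2377 ops/s), but forcing Ridgeline→Machine M1 and reassigning the rest optimally gives only 7406 ops/s — worse by 576.

Ridgeline receives Machine M6.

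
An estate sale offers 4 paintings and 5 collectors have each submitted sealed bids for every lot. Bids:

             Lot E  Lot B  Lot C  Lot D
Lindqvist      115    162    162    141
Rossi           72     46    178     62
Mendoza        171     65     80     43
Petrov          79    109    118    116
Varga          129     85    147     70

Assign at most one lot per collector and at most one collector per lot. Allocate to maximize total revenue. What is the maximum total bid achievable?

Maximum total: $627

Optimal: Mendoza→Lot E ($171), Lindqvist→Lot B ($162), Rossi→Lot C ($178), Petrov→Lot D ($116) — total 171+162+178+116 = $627.
No other one-to-one assignment exceeds $627.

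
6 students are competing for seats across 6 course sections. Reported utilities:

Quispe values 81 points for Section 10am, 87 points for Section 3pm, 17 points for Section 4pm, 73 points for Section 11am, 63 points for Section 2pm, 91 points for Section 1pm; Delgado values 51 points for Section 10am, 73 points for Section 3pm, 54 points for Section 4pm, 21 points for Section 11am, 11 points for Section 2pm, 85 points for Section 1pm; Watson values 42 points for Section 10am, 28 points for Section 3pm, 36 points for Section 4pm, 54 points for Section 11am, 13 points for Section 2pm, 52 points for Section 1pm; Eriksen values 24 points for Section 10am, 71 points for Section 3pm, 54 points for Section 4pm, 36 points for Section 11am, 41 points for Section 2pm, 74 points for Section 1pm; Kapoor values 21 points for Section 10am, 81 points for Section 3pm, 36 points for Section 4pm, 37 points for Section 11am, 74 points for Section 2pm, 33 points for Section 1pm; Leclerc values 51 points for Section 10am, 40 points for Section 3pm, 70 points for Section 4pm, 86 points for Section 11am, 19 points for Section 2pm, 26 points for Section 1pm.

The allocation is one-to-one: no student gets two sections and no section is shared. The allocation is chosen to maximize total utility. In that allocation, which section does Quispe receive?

Quispe receives Section 10am.

Optimal: Quispe→Section 10am (81 points), Delgado→Section 1pm (85 points), Watson→Section 11am (54 points), Eriksen→Section 3pm (71 points), Kapoor→Section 2pm (74 points), Leclerc→Section 4pm (70 points) — total 81+85+54+71+74+70 = 435 points.
Max-entry greedy (repeatedly take the single best remaining cell) gives 395 points, worse by 40.
Swapping Kapoor↔Quispe (Kapoor→Section 10am 21 points, Quispe→Section 2pm 63 points) loses 71.
Quispe's own top section is Section 1pm (91 points), but forcing Quispe→Section 1pm and reassigning the rest optimally gives only 420 points — worse by 15.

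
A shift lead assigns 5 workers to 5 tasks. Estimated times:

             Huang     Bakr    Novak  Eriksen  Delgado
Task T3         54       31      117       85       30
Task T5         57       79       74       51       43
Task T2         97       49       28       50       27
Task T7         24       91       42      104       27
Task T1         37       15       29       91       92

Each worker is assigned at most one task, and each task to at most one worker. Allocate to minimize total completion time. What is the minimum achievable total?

Optimal: Huang→Task T7 (24 min), Bakr→Task T1 (15 min), Novak→Task T2 (28 min), Eriksen→Task T5 (51 min), Delgado→Task T3 (30 min) — total 24+15+28+51+30 = 148 min.
Min-entry greedy (repeatedly take the single cheapest remaining cell) gives 234 min, worse by 86.
Next-best assignment: Huang→Task T7, Bakr→Task T3, Novak→Task T1, Eriksen→Task T5, Delgado→Task T2 = 162 min.

Minimum total: 148 min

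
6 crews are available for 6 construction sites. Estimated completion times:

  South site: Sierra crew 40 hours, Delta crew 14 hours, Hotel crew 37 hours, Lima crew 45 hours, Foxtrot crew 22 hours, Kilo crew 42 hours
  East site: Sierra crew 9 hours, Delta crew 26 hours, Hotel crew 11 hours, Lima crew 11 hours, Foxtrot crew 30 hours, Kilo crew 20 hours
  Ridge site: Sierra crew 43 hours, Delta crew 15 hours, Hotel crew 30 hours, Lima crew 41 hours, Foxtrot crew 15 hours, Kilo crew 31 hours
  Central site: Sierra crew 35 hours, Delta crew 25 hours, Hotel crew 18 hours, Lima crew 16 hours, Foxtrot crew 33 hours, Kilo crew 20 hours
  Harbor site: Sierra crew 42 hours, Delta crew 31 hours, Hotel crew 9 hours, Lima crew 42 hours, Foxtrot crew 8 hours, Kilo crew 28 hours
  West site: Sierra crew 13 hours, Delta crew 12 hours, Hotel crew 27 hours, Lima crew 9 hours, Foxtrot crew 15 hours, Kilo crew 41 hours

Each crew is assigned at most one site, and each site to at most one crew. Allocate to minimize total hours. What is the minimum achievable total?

This is a one-to-one assignment (minimum-cost bipartite matching).
Optimal: Sierra crew→East site (9 hours), Delta crew→South site (14 hours), Hotel crew→Harbor site (9 hours), Lima crew→West site (9 hours), Foxtrot crew→Ridge site (15 hours), Kilo crew→Central site (20 hours) — total 9+14+9+9+15+20 = 76 hours.
Row-greedy (each crew in turn takes its cheapest remaining site) gives 103 hours, worse by 27.
Swapping Foxtrot crew↔Hotel crew (Foxtrot crew→Harbor site 8 hours, Hotel crew→Ridge site 30 hours) adds 14.
Every other assignment is strictly worse.

Minimum total: 76 hours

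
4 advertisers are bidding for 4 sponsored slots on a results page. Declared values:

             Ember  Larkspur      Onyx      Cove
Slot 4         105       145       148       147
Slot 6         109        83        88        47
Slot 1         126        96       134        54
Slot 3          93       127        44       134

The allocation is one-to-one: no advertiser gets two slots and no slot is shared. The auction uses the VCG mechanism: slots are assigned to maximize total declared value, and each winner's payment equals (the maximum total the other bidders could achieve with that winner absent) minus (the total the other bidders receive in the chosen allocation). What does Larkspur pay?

Larkspur pays $31.

Efficient allocation: Ember→Slot 6 ($109), Larkspur→Slot 4 ($145), Onyx→Slot 1 ($134), Cove→Slot 3 ($134); total welfare W = $522.
Larkspur receives Slot 4 at value $145, so the others get W − 145 = $377.
Without Larkspur: best allocation of the remaining 3 bidders over all 4 slots is Ember→Slot 1 ($126), Onyx→Slot 4 ($148), Cove→Slot 3 ($134), total $408.
VCG payment = (others' best without Larkspur) − (others' welfare with Larkspur) = 408 − 377 = $31.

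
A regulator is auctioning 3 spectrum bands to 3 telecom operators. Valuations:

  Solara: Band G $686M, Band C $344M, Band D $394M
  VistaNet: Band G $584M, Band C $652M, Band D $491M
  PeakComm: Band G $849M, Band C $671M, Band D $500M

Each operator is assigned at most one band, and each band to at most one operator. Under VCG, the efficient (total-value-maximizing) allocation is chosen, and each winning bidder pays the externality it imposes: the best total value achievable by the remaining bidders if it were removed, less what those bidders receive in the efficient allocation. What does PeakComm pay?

PeakComm pays $292M.

Efficient allocation: Solara→Band D ($394M), VistaNet→Band C ($652M), PeakComm→Band G ($849M); total welfare W = $1895M.
PeakComm receives Band G at value $849M, so the others get W − 849 = $1046M.
Without PeakComm: best allocation of the remaining 2 bidders over all 3 bands is Solara→Band G ($686M), VistaNet→Band C ($652M), total $1338M.
VCG payment = (others' best without PeakComm) − (others' welfare with PeakComm) = 1338 − 1046 = $292M.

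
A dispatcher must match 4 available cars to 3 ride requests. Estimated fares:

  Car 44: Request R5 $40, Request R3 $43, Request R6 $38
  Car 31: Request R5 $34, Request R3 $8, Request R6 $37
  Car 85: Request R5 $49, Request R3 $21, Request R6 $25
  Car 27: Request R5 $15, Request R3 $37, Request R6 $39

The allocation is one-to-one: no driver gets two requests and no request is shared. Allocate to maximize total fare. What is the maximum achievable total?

Maximum total: $131

Optimal: Car 85→Request R5 ($49), Car 44→Request R3 ($43), Car 27→Request R6 ($39) — total 49+43+39 = $131.
Row-greedy (each driver in turn takes its best remaining request) gives $129, worse by 2.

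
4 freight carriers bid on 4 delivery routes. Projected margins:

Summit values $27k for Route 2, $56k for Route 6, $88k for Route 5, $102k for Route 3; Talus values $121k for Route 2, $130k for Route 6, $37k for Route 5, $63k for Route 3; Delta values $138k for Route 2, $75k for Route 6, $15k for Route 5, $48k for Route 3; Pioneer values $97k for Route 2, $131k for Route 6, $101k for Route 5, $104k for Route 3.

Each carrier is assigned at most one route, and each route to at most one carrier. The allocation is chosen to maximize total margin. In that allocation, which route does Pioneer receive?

Treat this as an assignment problem: match each carrier to one route.
Optimal: Summit→Route 3 ($102k), Talus→Route 6 ($130k), Delta→Route 2 ($138k), Pioneer→Route 5 ($101k) — total 102+130+138+101 = $471k.
Max-entry greedy (repeatedly take the single best remaining cell) gives $408k, worse by 63.
Next-best assignment: Summit→Route 5, Talus→Route 6, Delta→Route 2, Pioneer→Route 3 = $460k.
Pioneer's own top route is Route 6 ($131k), but forcing Pioneer→Route 6 and reassigning the rest optimally gives only $420k — worse by 51.

Pioneer receives Route 5.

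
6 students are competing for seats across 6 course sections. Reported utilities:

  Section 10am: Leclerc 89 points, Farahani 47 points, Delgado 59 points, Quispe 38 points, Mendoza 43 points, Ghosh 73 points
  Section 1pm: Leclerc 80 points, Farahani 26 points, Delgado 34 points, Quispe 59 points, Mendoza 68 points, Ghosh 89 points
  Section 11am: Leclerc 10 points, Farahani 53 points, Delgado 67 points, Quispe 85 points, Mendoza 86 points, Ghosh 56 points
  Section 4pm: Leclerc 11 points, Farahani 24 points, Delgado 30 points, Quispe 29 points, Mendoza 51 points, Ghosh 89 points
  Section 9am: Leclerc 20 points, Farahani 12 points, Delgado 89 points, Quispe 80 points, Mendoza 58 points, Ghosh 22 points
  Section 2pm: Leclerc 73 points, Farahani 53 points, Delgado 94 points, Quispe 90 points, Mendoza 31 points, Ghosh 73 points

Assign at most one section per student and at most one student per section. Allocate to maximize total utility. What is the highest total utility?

Optimal: Leclerc→Section 1pm (80 points), Farahani→Section 10am (47 points), Delgado→Section 9am (89 points), Quispe→Section 2pm (90 points), Mendoza→Section 11am (86 points), Ghosh→Section 4pm (89 points) — total 80+47+89+90+86+89 = 481 points.
Max-entry greedy (repeatedly take the single best remaining cell) gives 462 points, worse by 19.
Swapping Quispe↔Farahani (Quispe→Section 10am 38 points, Farahani→Section 2pm 53 points) loses 46.

Max total: 481 points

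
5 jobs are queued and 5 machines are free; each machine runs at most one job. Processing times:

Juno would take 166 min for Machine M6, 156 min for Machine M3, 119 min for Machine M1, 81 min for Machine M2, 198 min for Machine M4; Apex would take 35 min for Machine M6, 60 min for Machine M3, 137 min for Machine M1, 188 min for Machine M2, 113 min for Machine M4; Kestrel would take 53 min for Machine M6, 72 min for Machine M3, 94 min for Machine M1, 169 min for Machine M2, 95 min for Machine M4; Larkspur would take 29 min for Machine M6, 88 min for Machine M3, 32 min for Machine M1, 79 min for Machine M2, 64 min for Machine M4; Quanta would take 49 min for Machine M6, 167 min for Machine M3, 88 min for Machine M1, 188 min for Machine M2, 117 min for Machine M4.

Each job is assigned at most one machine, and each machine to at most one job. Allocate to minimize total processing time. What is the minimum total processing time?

Minimum total: 317 min

Treat this as an assignment problem: match each job to one machine.
Optimal: Juno→Machine M2 (81 min), Apex→Machine M3 (60 min), Kestrel→Machine M4 (95 min), Larkspur→Machine M1 (32 min), Quanta→Machine M6 (49 min) — total 81+60+95+32+49 = 317 min.
Column-greedy (each machine in turn goes to its cheapest remaining job) gives 353 min, worse by 36.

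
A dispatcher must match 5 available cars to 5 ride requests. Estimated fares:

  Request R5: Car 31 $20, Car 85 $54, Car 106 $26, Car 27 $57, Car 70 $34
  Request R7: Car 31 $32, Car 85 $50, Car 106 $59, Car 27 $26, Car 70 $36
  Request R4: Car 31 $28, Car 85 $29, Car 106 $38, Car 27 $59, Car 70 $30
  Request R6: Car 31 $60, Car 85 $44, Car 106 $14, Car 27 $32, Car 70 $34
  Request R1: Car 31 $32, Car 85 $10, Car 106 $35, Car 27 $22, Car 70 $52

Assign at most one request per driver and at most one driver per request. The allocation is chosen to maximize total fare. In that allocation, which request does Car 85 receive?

Car 85 receives Request R5.

Optimal: Car 31→Request R6 ($60), Car 85→Request R5 ($54), Car 106→Request R7 ($59), Car 27→Request R4 ($59), Car 70→Request R1 ($52) — total 60+54+59+59+52 = $284.
Column-greedy (each request in turn goes to its best remaining driver) gives $216, worse by 68.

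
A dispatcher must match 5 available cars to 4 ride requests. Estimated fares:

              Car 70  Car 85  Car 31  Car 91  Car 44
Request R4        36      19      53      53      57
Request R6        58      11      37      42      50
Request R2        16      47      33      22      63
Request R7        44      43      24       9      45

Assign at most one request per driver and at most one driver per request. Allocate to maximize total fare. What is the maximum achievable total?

Optimal: Car 31→Request R4 ($53), Car 70→Request R6 ($58), Car 44→Request R2 ($63), Car 85→Request R7 ($43) — total 53+58+63+43 = $217.
Column-greedy (each request in turn goes to its best remaining driver) gives $186, worse by 31.
Swapping Car 70↔Car 31 (Car 70→Request R4 $36, Car 31→Request R6 $37) loses 38.
Checked against all permutations: $217 is optimal.

Maximum total: $217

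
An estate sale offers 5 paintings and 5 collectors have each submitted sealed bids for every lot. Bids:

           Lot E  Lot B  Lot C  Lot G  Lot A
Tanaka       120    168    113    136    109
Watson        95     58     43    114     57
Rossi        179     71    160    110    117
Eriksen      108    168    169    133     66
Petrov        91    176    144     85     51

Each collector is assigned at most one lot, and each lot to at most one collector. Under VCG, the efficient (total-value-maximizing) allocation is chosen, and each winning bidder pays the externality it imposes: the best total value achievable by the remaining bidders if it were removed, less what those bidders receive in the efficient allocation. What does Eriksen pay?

Eriksen pays $27.

Efficient allocation: Tanaka→Lot A ($109), Watson→Lot G ($114), Rossi→Lot E ($179), Eriksen→Lot C ($169), Petrov→Lot B ($176); total welfare W = $747.
Eriksen receives Lot C at value $169, so the others get W − 169 = $578.
Without Eriksen: best allocation of the remaining 4 bidders over all 5 lots is Tanaka→Lot B ($168), Watson→Lot G ($114), Rossi→Lot E ($179), Petrov→Lot C ($144), total $605.
VCG payment = (others' best without Eriksen) − (others' welfare with Eriksen) = 605 − 578 = $27.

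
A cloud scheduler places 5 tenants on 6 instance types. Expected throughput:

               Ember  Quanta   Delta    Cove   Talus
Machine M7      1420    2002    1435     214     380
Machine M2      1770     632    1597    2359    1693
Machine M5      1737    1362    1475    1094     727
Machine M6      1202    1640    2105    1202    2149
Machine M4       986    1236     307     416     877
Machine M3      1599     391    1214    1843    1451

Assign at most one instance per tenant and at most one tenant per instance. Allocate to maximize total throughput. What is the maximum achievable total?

Treat this as an assignment problem: match each tenant to one instance.
Optimal: Ember→Machine M5 (1737 ops/s), Quanta→Machine M7 (2002 ops/s), Delta→Machine M6 (2105 ops/s), Cove→Machine M2 (2359 ops/s), Talus→Machine M3 (1451 ops/s) — total 1737+2002+2105+2359+1451 = 9654 ops/s.
Max-entry greedy (repeatedly take the single best remaining cell) gives 9461 ops/s, worse by 193.
Next-best assignment: Ember→Machine M3, Quanta→Machine M7, Delta→Machine M5, Cove→Machine M2, Talus→Machine M6 = 9584 ops/s.
Swapping Talus↔Quanta (Talus→Machine M7 380 ops/s, Quanta→Machine M3 391 ops/s) loses 2682.

Max total: 9654 ops/s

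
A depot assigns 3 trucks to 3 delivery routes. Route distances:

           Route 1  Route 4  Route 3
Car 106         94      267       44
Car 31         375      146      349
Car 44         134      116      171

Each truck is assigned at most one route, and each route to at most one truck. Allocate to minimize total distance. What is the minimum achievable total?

Min total: 324 km

Optimal: Car 106→Route 3 (44 km), Car 31→Route 4 (146 km), Car 44→Route 1 (134 km) — total 44+146+134 = 324 km.
Column-greedy (each route in turn goes to its cheapest remaining truck) gives 559 km, worse by 235.
Swapping Car 44↔Car 106 (Car 44→Route 3 171 km, Car 106→Route 1 94 km) adds 87.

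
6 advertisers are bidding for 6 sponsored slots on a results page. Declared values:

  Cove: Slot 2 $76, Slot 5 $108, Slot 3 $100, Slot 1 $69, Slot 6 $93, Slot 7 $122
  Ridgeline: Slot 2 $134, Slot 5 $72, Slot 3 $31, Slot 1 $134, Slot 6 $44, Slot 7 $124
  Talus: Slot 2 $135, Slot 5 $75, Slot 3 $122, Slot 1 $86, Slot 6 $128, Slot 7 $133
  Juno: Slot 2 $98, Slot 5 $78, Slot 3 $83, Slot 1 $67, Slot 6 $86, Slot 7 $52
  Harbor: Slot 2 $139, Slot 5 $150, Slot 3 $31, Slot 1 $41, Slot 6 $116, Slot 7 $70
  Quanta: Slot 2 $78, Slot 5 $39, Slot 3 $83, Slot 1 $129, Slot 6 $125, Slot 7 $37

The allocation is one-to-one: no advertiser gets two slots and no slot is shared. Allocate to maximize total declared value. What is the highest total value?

Optimal: Cove→Slot 7 ($122), Ridgeline→Slot 1 ($134), Talus→Slot 3 ($122), Juno→Slot 2 ($98), Harbor→Slot 5 ($150), Quanta→Slot 6 ($125) — total 122+134+122+98+150+125 = $751.
Every other assignment is strictly worse.

Max total: $751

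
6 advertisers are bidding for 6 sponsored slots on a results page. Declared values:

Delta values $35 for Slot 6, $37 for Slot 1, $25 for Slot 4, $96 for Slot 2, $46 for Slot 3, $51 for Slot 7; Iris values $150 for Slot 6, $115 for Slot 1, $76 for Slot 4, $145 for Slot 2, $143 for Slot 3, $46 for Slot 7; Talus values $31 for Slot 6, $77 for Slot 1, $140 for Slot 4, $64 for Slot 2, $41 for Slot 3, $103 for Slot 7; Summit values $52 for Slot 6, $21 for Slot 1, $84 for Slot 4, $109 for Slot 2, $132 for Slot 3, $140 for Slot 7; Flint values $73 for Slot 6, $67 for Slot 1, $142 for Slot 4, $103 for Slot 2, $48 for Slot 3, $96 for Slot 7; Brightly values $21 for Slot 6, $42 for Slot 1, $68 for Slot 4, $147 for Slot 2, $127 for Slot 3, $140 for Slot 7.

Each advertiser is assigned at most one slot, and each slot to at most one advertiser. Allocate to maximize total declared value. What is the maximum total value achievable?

Max total: $737

Optimal: Delta→Slot 2 ($96), Iris→Slot 6 ($150), Talus→Slot 1 ($77), Summit→Slot 3 ($132), Flint→Slot 4 ($142), Brightly→Slot 7 ($140) — total 96+150+77+132+142+140 = $737.
Column-greedy (each slot in turn goes to its best remaining advertiser) gives $699, worse by 38.
No other one-to-one assignment exceeds $737.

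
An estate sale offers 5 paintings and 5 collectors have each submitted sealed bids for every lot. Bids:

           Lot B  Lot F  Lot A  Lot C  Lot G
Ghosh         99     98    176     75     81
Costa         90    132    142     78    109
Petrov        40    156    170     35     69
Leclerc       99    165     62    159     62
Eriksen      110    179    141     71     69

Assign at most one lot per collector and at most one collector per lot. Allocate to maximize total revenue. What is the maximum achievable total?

Max total: $716

This is a one-to-one assignment (maximum-weight bipartite matching).
Optimal: Ghosh→Lot B ($99), Costa→Lot G ($109), Petrov→Lot A ($170), Leclerc→Lot C ($159), Eriksen→Lot F ($179) — total 99+109+170+159+179 = $716.
Row-greedy (each collector in turn takes its best remaining lot) gives $646, worse by 70.
Next-best assignment: Ghosh→Lot A, Costa→Lot G, Petrov→Lot F, Leclerc→Lot C, Eriksen→Lot B = $710.
Swapping Costa↔Petrov (Costa→Lot A $142, Petrov→Lot G $69) loses 68.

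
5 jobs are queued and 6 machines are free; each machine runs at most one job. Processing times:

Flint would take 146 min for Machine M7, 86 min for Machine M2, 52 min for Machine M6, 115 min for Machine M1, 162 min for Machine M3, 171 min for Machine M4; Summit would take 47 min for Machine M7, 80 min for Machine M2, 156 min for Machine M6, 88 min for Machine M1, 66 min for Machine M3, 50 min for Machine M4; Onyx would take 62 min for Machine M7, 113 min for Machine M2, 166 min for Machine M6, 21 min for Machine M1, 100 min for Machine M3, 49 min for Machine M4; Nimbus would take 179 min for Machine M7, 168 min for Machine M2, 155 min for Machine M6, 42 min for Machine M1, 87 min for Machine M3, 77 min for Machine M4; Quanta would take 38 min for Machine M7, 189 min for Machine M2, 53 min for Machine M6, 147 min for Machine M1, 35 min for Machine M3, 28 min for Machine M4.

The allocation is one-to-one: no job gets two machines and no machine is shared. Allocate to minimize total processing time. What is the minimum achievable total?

Treat this as an assignment problem: match each job to one machine.
Optimal: Flint→Machine M6 (52 min), Summit→Machine M7 (47 min), Onyx→Machine M4 (49 min), Nimbus→Machine M1 (42 min), Quanta→Machine M3 (35 min) — total 52+47+49+42+35 = 225 min.
Column-greedy (each machine in turn goes to its cheapest remaining job) gives 278 min, worse by 53.

Min total: 225 min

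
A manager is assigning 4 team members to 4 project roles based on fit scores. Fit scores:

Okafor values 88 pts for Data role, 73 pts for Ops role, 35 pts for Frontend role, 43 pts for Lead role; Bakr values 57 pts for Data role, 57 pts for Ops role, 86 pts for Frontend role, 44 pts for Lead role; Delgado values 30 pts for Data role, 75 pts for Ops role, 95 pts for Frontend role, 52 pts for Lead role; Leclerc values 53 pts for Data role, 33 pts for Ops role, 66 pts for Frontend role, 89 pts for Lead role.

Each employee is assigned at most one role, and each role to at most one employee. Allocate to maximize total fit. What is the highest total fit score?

This is a one-to-one assignment (maximum-weight bipartite matching).
Optimal: Okafor→Data role (88 pts), Bakr→Frontend role (86 pts), Delgado→Ops role (75 pts), Leclerc→Lead role (89 pts) — total 88+86+75+89 = 338 pts.
Max-entry greedy (repeatedly take the single best remaining cell) gives 329 pts, worse by 9.
Every other assignment is strictly worse.

Max total: 338 pts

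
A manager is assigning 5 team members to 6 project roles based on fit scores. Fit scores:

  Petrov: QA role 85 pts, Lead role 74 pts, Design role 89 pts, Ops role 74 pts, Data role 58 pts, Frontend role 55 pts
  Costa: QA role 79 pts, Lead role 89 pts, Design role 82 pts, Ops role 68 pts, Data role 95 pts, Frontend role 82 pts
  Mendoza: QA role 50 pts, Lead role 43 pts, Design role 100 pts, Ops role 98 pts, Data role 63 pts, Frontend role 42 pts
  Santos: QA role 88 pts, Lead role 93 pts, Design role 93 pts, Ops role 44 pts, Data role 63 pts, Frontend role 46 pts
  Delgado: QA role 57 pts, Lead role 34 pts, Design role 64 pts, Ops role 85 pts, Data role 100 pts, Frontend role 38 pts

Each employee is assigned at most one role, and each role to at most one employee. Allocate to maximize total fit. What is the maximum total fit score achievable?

Maximum total: 465 pts

Optimal: Petrov→QA role (85 pts), Costa→Lead role (89 pts), Mendoza→Ops role (98 pts), Santos→Design role (93 pts), Delgado→Data role (100 pts) — total 85+89+98+93+100 = 465 pts.
Column-greedy (each role in turn goes to its best remaining employee) gives 420 pts, worse by 45.
Next-best assignment: Petrov→Design role, Costa→Lead role, Mendoza→Ops role, Santos→QA role, Delgado→Data role = 464 pts.
Swapping Santos↔Mendoza (Santos→Ops role 44 pts, Mendoza→Design role 100 pts) loses 47.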